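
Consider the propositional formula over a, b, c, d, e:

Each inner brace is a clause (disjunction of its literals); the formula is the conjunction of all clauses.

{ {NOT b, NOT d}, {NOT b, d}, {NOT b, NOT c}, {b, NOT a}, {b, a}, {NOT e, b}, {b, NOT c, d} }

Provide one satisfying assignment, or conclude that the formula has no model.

Case b = false:
The clause (NOT a) is unit, so a = false.
That conflicts with the unit clause (a).
That branch fails; take b = true instead.
The clause (NOT d) is unit, so d = false.
That conflicts with the unit clause (d).
Either choice for b ends in contradiction.

UNSATISFIABLE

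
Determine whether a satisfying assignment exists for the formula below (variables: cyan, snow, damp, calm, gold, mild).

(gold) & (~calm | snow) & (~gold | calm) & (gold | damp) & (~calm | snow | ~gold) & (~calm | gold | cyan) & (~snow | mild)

From the singleton clause (gold), gold = 1.
From the singleton clause (calm), calm = 1.
From the singleton clause (snow), snow = 1.
From the singleton clause (mild), mild = 1.
All clauses hold; cyan, damp can take either value.
A satisfying assignment: cyan ↦ 1, snow ↦ 1, damp ↦ 1, calm ↦ 1, gold ↦ 1, mild ↦ 1.

Yes, satisfiable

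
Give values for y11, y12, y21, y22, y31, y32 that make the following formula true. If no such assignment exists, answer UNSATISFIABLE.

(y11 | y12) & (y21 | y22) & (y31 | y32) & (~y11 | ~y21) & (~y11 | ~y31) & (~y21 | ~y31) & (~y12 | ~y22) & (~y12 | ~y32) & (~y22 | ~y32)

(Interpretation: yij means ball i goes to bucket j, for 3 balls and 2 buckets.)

UNSATISFIABLE

Suppose y11 = 1.
Unit clause (~y21) forces y21 = 0.
Unit clause (y22) forces y22 = 1.
Unit clause (~y31) forces y31 = 0.
Unit clause (y32) forces y32 = 1.
That conflicts with the unit clause (~y32).
That branch fails; take y11 = 0 instead.
Unit clause (y12) forces y12 = 1.
Unit clause (~y22) forces y22 = 0.
Unit clause (y21) forces y21 = 1.
Unit clause (~y31) forces y31 = 0.
Unit clause (y32) forces y32 = 1.
That conflicts with the unit clause (~y32).
Neither y11 = 1 nor y11 = 0 works.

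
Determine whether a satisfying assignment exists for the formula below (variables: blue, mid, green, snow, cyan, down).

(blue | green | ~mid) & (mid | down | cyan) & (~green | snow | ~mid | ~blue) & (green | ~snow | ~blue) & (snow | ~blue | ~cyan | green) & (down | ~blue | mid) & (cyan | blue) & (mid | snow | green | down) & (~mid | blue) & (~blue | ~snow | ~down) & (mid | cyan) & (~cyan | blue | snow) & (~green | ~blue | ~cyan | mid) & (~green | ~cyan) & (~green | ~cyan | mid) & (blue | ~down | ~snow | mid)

Yes, satisfiable

Try cyan = 0.
(blue) alone gives blue = 1.
(mid) alone gives mid = 1.
Try green = 0.
(~snow) alone gives snow = 0.
Every clause is now satisfied; down is unconstrained.
A satisfying assignment: blue=1; mid=1; green=0; snow=0; cyan=0; down=1.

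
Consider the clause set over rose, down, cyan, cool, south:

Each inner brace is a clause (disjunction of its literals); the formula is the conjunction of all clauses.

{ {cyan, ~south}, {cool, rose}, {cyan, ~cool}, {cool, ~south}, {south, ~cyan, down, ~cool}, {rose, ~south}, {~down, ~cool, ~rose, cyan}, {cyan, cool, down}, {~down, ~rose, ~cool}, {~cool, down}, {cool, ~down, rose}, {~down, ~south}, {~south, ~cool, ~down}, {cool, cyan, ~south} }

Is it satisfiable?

Yes, satisfiable

Suppose cyan = 1.
Suppose cool = 0.
Unit clause (rose) forces rose = 1.
Unit clause (~south) forces south = 0.
No clause remains; down is free.
A satisfying assignment: rose: 1; down: 1; cyan: 1; cool: 0; south: 0.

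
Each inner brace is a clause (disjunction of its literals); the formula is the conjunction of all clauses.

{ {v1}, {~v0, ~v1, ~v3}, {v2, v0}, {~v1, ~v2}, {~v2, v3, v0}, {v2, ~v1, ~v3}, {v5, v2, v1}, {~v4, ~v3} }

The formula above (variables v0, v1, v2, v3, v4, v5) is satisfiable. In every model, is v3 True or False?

False

Suppose v3 = 1.
(v1) alone gives v1 = 1.
(~v0) alone gives v0 = 0.
(v2) alone gives v2 = 1.
But (~v2) is also a unit clause — contradiction.
So every satisfying assignment has v3 = False.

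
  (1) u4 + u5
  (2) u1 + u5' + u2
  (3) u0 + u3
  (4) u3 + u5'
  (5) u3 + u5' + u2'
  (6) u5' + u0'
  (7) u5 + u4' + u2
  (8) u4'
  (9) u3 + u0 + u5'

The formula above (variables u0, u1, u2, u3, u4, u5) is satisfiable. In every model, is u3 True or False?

True

Suppose u3 = 0.
Unit clause (u0) forces u0 = 1.
Unit clause (u5') forces u5 = 0.
Unit clause (u4) forces u4 = 1.
But (u4') is also a unit clause — contradiction.
So every satisfying assignment has u3 = True.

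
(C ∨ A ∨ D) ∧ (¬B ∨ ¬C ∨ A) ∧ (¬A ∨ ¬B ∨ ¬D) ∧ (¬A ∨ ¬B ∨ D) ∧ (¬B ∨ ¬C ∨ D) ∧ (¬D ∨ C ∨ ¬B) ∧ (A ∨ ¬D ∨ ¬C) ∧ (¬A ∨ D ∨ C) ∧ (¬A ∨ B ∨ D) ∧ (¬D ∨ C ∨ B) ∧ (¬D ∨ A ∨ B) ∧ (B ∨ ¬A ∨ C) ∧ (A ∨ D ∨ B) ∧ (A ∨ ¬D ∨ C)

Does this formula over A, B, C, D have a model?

Suppose C = True.
Suppose B = False.
Suppose A = True.
From the singleton clause (D), D = True.
This assignment satisfies each clause.
A satisfying assignment: A=True,  B=False,  C=True,  D=True.

Yes, satisfiable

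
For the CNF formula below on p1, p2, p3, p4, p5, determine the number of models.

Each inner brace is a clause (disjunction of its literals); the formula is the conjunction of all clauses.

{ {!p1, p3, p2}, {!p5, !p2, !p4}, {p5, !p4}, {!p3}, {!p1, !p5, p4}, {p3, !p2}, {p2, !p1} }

3

There are 2^5 = 32 truth assignments over (p1, p2, p3, p4, p5).
Split on p4. With p4 = true, the clauses containing p4 are satisfied and !p4 drops from the rest; 1 of the 2^4 = 16 assignments to the other variables satisfy what remains.
With p4 = false, by the same count on the reduced clause set, 2 assignments work.
(One model: p1=F, p2=F, p3=F, p4=F, p5=F.)
Total: 1 + 2 = 3.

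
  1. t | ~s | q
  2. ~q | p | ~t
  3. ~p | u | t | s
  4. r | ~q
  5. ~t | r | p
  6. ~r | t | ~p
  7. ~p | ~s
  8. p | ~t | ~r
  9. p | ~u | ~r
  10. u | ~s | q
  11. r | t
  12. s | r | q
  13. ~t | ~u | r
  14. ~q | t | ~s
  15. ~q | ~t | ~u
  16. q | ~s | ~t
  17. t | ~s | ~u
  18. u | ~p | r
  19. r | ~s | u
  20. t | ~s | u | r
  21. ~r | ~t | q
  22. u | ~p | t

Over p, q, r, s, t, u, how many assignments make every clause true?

There are 2^6 = 64 truth assignments over (p, q, r, s, t, u).
Split on t. With t = 1, the clauses containing t are satisfied and ~t drops from the rest; 1 of the 2^5 = 32 assignments to the other variables satisfy what remains.
With t = 0, by the same count on the reduced clause set, 2 assignments work.
(One model: p=F, q=F, r=T, s=F, t=F, u=F.)
Total: 1 + 2 = 3.

3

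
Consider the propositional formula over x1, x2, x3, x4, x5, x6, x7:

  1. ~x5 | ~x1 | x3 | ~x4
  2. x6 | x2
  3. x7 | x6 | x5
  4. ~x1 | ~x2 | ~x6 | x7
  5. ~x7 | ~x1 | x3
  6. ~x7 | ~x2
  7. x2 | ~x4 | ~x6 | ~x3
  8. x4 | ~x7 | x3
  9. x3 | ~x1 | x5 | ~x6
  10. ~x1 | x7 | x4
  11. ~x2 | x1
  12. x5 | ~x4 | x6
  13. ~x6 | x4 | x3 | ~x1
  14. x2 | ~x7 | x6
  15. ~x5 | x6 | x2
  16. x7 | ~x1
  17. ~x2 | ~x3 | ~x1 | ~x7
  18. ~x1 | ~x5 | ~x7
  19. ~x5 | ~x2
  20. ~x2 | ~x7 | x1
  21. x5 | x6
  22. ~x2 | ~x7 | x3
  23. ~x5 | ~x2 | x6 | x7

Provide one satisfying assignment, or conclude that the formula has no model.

Branch on x6: set x6 = 1.
Branch on x7: set x7 = 1.
Unit clause (~x2) forces x2 = 0.
Branch on x1: set x1 = 0.
Branch on x4: set x4 = 0.
Unit clause (x3) forces x3 = 1.
Every clause is now satisfied; x5 is unconstrained.

x1=0,  x2=0,  x3=1,  x4=0,  x5=0,  x6=1,  x7=1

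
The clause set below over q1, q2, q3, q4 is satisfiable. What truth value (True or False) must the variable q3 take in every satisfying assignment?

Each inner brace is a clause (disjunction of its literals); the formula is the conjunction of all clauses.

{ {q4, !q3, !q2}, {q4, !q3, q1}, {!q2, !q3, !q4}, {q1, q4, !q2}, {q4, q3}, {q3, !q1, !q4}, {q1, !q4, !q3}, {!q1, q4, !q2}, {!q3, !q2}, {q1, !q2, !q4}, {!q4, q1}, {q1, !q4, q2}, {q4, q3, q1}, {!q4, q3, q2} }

Suppose q3 = false.
Unit clause (q4) forces q4 = true.
Unit clause (!q1) forces q1 = false.
That conflicts with the unit clause (q1).
So every satisfying assignment has q3 = True.

True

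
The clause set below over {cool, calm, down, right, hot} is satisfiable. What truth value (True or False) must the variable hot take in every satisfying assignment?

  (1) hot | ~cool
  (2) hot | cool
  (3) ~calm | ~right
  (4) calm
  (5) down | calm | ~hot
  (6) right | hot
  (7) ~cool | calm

Suppose hot = 0.
Unit clause (~cool) forces cool = 0.
Now (cool) is unsatisfied and unit — conflict.
So every satisfying assignment has hot = True.

True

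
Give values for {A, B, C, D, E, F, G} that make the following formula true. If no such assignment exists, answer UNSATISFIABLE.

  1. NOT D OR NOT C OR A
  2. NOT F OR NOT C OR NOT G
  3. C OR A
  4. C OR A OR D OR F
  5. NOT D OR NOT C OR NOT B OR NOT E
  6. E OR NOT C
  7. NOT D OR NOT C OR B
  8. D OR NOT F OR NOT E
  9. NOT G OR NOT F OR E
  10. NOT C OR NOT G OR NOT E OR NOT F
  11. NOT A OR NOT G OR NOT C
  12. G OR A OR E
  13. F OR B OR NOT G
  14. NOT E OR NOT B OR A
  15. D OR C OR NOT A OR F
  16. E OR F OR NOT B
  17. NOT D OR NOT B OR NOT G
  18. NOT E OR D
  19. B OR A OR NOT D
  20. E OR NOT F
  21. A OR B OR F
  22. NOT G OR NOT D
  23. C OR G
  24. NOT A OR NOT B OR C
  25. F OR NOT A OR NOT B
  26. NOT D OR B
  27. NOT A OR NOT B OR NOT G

UNSATISFIABLE

Case C = true:
Unit clause (E) forces E = true.
Unit clause (D) forces D = true.
Unit clause (A) forces A = true.
Unit clause (NOT B) forces B = false.
That conflicts with the unit clause (B).
Undo C and try C = false.
Unit clause (A) forces A = true.
Unit clause (G) forces G = true.
Unit clause (NOT D) forces D = false.
Unit clause (F) forces F = true.
Unit clause (NOT E) forces E = false.
That conflicts with the unit clause (E).
Both values of C lead to a conflict.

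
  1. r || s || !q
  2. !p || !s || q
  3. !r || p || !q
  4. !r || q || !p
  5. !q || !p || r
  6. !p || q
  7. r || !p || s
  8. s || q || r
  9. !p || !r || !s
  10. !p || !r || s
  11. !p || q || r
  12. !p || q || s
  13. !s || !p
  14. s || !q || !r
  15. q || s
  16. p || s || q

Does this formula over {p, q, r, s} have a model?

Yes

Case p = false:
Case r = true:
The clause (!q) is unit, so q = false.
The clause (s) is unit, so s = true.
All clauses are satisfied.
A satisfying assignment: p ↦ false,  q ↦ false,  r ↦ true,  s ↦ true.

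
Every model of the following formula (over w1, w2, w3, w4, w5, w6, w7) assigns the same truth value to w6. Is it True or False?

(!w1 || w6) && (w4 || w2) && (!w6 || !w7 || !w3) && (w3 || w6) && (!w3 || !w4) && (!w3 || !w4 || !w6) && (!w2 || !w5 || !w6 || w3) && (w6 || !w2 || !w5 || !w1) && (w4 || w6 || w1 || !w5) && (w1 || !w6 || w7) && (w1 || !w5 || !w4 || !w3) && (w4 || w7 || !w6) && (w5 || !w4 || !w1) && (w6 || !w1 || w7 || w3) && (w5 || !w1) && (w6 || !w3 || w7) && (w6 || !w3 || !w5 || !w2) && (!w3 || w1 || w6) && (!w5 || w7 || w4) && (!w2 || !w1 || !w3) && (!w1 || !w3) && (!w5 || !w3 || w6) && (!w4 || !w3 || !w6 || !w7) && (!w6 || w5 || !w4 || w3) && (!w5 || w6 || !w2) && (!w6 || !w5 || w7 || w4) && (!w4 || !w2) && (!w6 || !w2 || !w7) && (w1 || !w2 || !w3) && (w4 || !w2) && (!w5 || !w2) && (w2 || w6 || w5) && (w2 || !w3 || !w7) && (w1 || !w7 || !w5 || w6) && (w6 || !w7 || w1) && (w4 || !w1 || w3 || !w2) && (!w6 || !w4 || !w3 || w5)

Suppose w6 = false.
From the singleton clause (!w1), w1 = false.
From the singleton clause (w3), w3 = true.
But (!w3) is also a unit clause — contradiction.
So every satisfying assignment has w6 = True.

True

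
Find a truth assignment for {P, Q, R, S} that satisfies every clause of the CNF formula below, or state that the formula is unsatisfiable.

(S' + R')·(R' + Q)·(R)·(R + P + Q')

P=0,  Q=1,  R=1,  S=0

The clause (R) is unit, so R = 1.
The clause (S') is unit, so S = 0.
The clause (Q) is unit, so Q = 1.
No clause remains; P is free.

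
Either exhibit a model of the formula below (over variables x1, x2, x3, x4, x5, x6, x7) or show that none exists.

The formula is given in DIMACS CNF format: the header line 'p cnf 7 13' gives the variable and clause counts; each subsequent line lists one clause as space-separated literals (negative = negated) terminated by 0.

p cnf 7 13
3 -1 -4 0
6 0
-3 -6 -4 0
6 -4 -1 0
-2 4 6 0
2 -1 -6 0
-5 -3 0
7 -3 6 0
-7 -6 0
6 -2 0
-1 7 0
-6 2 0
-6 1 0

(x6) alone gives x6 = True.
(¬x7) alone gives x7 = False.
(¬x1) alone gives x1 = False.
But (x1) is also a unit clause — contradiction.

UNSATISFIABLE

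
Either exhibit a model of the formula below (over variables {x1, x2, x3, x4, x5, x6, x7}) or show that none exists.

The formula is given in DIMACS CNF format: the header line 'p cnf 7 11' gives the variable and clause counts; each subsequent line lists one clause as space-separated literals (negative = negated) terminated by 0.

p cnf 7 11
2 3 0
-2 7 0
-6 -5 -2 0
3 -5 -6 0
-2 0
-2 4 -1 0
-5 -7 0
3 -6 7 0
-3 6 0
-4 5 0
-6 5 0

From the singleton clause (¬x2), x2 = False.
From the singleton clause (x3), x3 = True.
From the singleton clause (x6), x6 = True.
From the singleton clause (x5), x5 = True.
From the singleton clause (¬x7), x7 = False.
All clauses hold; x1, x4 can take either value.

x1 ↦ False,  x2 ↦ False,  x3 ↦ True,  x4 ↦ False,  x5 ↦ True,  x6 ↦ True,  x7 ↦ False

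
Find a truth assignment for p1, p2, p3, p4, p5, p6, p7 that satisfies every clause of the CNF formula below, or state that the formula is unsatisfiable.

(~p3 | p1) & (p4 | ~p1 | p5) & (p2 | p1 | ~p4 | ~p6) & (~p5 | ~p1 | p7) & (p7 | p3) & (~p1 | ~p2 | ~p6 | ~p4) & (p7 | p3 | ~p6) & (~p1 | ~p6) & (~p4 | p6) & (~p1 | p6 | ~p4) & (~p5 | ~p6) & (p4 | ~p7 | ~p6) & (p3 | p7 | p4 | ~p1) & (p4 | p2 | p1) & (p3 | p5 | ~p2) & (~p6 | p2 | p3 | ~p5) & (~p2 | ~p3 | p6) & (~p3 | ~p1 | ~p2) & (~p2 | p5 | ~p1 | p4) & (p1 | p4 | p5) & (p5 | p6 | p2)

Suppose p3 = 0.
(p7) alone gives p7 = 1.
Suppose p1 = 1.
(~p6) alone gives p6 = 0.
(~p4) alone gives p4 = 0.
(p5) alone gives p5 = 1.
All clauses hold; p2 can take either value.

p1=1, p2=0, p3=0, p4=0, p5=1, p6=0, p7=1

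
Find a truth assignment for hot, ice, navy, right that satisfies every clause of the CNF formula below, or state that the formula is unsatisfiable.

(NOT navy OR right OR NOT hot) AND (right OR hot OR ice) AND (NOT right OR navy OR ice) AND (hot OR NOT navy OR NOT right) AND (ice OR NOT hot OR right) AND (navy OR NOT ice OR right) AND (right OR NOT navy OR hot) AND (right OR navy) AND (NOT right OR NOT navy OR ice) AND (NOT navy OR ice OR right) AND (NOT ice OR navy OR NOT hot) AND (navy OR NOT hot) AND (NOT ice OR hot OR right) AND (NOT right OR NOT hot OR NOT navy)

Case right = true:
Case navy = false:
From the singleton clause (ice), ice = true.
From the singleton clause (NOT hot), hot = false.
This assignment satisfies each clause.

hot=false,  ice=true,  navy=false,  right=true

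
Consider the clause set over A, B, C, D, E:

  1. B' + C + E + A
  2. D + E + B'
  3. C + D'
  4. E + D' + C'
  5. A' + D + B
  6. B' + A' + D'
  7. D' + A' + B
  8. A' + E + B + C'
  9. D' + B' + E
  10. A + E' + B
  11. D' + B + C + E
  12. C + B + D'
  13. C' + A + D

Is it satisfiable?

Yes

Branch on C: set C = 0.
(D') alone gives D = 0.
Branch on E: set E = 0.
(B') alone gives B = 0.
(A') alone gives A = 0.
All clauses are satisfied.
A satisfying assignment: A=0; B=0; C=0; D=0; E=0.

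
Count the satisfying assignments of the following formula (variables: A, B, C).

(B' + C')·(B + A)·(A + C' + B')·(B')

2

There are 2^3 = 8 truth assignments over (A, B, C).
Split on C. With C = 1, the clauses containing C are satisfied and C' drops from the rest; 1 of the 2^2 = 4 assignments to the other variables satisfy what remains.
With C = 0, by the same count on the reduced clause set, 1 assignment works.
Total: 1 + 1 = 2.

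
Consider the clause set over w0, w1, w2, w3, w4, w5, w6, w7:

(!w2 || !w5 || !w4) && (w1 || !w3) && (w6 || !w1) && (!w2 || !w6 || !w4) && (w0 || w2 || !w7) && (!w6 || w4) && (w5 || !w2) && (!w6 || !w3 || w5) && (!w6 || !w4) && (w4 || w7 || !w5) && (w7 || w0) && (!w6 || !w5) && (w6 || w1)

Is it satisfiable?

Unsatisfiable

Case w1 = true:
The clause (w6) is unit, so w6 = true.
The clause (w4) is unit, so w4 = true.
But (!w4) is also a unit clause — contradiction.
Backtrack on w1: now try w1 = false.
The clause (!w3) is unit, so w3 = false.
The clause (w6) is unit, so w6 = true.
The clause (w4) is unit, so w4 = true.
But (!w4) is also a unit clause — contradiction.
Either choice for w1 ends in contradiction.
No assignment satisfies every clause.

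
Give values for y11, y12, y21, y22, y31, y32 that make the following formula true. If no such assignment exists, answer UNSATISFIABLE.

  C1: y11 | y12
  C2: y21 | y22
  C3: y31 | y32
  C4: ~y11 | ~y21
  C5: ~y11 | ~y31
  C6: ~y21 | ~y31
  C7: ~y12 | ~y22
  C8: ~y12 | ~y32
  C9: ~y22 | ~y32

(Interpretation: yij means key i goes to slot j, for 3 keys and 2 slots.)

UNSATISFIABLE

Suppose y11 = 1.
(~y21) alone gives y21 = 0.
(y22) alone gives y22 = 1.
(~y31) alone gives y31 = 0.
(y32) alone gives y32 = 1.
But (~y32) is also a unit clause — contradiction.
So y11 must be the other value — set y11 = 0.
(y12) alone gives y12 = 1.
(~y22) alone gives y22 = 0.
(y21) alone gives y21 = 1.
(~y31) alone gives y31 = 0.
(y32) alone gives y32 = 1.
But (~y32) is also a unit clause — contradiction.
Either choice for y11 ends in contradiction.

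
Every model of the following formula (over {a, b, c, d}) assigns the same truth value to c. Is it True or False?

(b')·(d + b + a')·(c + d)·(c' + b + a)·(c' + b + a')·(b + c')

False

Suppose c = 1.
Unit clause (b') forces b = 0.
That conflicts with the unit clause (b).
So every satisfying assignment has c = False.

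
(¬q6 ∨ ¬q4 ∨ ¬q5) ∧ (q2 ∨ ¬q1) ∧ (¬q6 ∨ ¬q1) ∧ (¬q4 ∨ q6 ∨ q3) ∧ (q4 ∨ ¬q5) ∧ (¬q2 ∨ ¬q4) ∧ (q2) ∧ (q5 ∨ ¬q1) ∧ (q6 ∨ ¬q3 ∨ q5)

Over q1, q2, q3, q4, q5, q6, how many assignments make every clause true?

3

There are 2^6 = 64 truth assignments over (q1, q2, q3, q4, q5, q6).
Split on q1. With q1 = True, the clauses containing q1 are satisfied and ¬q1 drops from the rest; 0 of the 2^5 = 32 assignments to the other variables satisfy what remains.
With q1 = False, by the same count on the reduced clause set, 3 assignments work.
Total: 0 + 3 = 3.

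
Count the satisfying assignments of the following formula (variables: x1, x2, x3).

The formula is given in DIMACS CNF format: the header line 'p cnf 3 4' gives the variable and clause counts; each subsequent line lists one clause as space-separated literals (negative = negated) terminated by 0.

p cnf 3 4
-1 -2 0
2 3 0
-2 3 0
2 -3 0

1

There are 2^3 = 8 truth assignments over (x1, x2, x3).
Check each against the 4 clauses (columns in the order x1, x2, x3):
  F F F  ✗ fails (x2 ∨ x3)
  F F T  ✗ fails (x2 ∨ ¬x3)
  F T F  ✗ fails (¬x2 ∨ x3)
  F T T  ✓ satisfies all
  T F F  ✗ fails (x2 ∨ x3)
  T F T  ✗ fails (x2 ∨ ¬x3)
  T T F  ✗ fails (¬x1 ∨ ¬x2)
  T T T  ✗ fails (¬x1 ∨ ¬x2)
1 of the 8 rows is a model.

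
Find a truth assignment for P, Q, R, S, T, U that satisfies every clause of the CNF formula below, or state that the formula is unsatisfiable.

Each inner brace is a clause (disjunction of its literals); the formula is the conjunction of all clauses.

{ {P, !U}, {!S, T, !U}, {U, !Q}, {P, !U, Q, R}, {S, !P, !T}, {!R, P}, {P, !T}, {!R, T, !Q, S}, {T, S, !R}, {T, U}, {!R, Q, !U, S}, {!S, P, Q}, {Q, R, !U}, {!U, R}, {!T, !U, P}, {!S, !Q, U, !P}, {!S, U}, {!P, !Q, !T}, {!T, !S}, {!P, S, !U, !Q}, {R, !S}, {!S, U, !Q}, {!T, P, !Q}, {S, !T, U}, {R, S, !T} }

Branch on P: set P = true.
Branch on U: set U = true.
From the singleton clause (R), R = true.
Branch on S: set S = false.
From the singleton clause (!T), T = false.
Now (T) is unsatisfied and unit — conflict.
That branch fails; take S = true instead.
From the singleton clause (T), T = true.
Now (!T) is unsatisfied and unit — conflict.
Neither S = true nor S = false works.
That branch fails; take U = false instead.
From the singleton clause (!Q), Q = false.
From the singleton clause (T), T = true.
From the singleton clause (S), S = true.
Now (!S) is unsatisfied and unit — conflict.
Neither U = true nor U = false works.
That branch fails; take P = false instead.
From the singleton clause (!U), U = false.
From the singleton clause (!Q), Q = false.
From the singleton clause (!R), R = false.
From the singleton clause (!T), T = false.
Now (T) is unsatisfied and unit — conflict.
Neither P = true nor P = false works.

UNSATISFIABLE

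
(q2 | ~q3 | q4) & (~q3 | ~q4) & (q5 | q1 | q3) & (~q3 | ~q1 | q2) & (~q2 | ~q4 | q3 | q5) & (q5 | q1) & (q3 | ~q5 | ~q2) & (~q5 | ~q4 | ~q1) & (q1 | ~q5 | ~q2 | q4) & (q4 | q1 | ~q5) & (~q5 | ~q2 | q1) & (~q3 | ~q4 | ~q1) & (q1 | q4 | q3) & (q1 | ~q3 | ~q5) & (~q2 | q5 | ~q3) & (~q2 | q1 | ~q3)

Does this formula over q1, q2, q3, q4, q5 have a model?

Case q3 = 0:
Case q5 = 1:
(~q2) alone gives q2 = 0.
Case q4 = 1:
(~q1) alone gives q1 = 0.
This assignment satisfies each clause.
A satisfying assignment: q1=0,  q2=0,  q3=0,  q4=1,  q5=1.

Satisfiable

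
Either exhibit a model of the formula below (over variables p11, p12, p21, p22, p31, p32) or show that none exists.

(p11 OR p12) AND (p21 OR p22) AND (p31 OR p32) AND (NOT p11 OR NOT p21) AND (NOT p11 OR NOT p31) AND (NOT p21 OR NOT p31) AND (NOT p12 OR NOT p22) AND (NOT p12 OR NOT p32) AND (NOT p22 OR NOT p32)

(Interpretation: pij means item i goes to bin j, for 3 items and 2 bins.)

Branch on p11: set p11 = true.
From the singleton clause (NOT p21), p21 = false.
From the singleton clause (p22), p22 = true.
From the singleton clause (NOT p31), p31 = false.
From the singleton clause (p32), p32 = true.
That conflicts with the unit clause (NOT p32).
Undo p11 and try p11 = false.
From the singleton clause (p12), p12 = true.
From the singleton clause (NOT p22), p22 = false.
From the singleton clause (p21), p21 = true.
From the singleton clause (NOT p31), p31 = false.
From the singleton clause (p32), p32 = true.
That conflicts with the unit clause (NOT p32).
Either choice for p11 ends in contradiction.

UNSATISFIABLE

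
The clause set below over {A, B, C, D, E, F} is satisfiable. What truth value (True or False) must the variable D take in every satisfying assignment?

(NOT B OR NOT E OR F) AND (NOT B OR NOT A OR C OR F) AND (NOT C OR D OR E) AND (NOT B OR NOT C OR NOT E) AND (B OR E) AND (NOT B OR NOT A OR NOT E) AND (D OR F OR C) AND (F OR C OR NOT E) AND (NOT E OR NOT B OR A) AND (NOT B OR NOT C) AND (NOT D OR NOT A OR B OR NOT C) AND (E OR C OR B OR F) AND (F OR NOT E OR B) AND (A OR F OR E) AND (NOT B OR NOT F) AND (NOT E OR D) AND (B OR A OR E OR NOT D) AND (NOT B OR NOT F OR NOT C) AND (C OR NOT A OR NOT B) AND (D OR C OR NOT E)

Suppose D = false.
From the singleton clause (NOT E), E = false.
From the singleton clause (NOT C), C = false.
From the singleton clause (B), B = true.
From the singleton clause (F), F = true.
But (NOT F) is also a unit clause — contradiction.
So every satisfying assignment has D = True.

True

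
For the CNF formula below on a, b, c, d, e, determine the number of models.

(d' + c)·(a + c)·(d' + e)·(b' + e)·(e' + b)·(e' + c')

4

There are 2^5 = 32 truth assignments over (a, b, c, d, e).
Split on d. With d = 1, the clauses containing d are satisfied and d' drops from the rest; 0 of the 2^4 = 16 assignments to the other variables satisfy what remains.
With d = 0, by the same count on the reduced clause set, 4 assignments work.
(One model: a=F, b=F, c=T, d=F, e=F.)
Total: 0 + 4 = 4.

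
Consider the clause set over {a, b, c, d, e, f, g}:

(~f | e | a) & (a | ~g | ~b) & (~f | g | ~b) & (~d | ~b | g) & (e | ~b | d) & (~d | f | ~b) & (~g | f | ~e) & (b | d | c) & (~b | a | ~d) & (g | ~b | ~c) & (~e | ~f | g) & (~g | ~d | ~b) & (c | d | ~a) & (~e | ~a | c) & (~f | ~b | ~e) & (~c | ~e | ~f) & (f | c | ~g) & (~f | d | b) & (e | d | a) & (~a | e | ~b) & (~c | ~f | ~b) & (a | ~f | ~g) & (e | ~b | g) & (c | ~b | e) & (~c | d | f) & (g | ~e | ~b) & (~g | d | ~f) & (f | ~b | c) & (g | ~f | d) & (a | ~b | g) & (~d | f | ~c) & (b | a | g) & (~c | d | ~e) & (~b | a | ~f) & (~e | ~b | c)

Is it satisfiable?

Satisfiable

Case f = 1:
Case e = 0:
From the singleton clause (a), a = 1.
From the singleton clause (~b), b = 0.
From the singleton clause (d), d = 1.
Every clause is now satisfied; c, g are unconstrained.
A satisfying assignment: a: 1; b: 0; c: 1; d: 1; e: 0; f: 1; g: 0.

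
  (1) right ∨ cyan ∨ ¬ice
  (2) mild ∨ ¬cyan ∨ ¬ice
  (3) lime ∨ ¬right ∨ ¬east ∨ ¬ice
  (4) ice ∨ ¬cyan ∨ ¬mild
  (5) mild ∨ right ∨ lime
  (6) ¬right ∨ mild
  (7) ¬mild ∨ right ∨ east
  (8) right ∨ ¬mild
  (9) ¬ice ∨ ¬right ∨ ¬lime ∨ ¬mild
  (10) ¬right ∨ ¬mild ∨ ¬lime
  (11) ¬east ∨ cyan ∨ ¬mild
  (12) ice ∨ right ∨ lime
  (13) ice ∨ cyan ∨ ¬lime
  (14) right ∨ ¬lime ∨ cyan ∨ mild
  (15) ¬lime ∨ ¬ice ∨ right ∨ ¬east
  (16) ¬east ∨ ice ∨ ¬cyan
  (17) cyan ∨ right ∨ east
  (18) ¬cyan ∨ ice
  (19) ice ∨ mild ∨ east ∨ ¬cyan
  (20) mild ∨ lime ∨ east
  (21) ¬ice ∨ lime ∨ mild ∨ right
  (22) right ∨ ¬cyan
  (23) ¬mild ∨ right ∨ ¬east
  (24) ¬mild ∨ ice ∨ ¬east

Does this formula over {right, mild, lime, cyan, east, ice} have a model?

Try right = True.
(mild) alone gives mild = True.
(¬lime) alone gives lime = False.
Try east = False.
Try ice = True.
Every clause is now satisfied; cyan is unconstrained.
A satisfying assignment: right: True,  mild: True,  lime: False,  cyan: False,  east: False,  ice: True.

Yes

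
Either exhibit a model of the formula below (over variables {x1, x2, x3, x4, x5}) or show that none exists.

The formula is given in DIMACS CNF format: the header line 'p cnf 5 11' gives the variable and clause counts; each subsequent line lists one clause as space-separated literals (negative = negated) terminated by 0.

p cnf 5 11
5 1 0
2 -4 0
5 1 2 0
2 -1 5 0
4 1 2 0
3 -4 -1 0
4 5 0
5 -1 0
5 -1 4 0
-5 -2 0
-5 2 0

Case x5 = True:
Unit clause (¬x2) forces x2 = False.
That conflicts with the unit clause (x2).
So x5 must be the other value — set x5 = False.
Unit clause (x1) forces x1 = True.
That conflicts with the unit clause (¬x1).
Neither x5 = True nor x5 = False works.

UNSATISFIABLE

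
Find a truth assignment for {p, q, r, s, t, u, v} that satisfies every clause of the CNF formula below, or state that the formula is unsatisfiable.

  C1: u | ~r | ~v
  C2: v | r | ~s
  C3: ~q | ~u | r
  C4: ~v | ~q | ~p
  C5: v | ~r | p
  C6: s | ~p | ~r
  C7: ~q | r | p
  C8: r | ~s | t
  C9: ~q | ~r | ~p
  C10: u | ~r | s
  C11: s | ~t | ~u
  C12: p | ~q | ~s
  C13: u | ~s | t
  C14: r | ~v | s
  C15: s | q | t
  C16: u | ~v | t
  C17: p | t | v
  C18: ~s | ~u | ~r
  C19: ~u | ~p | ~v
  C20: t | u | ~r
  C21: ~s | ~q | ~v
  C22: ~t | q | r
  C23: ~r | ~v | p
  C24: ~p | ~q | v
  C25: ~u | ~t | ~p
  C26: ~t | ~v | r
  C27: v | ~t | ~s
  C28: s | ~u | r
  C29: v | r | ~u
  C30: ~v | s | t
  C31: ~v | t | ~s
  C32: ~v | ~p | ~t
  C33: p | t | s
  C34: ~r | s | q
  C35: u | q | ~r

Suppose u = 1.
Suppose q = 0.
Suppose s = 1.
The clause (~r) is unit, so r = 0.
The clause (v) is unit, so v = 1.
The clause (t) is unit, so t = 1.
Now (~t) is unsatisfied and unit — conflict.
That branch fails; take s = 0 instead.
The clause (~t) is unit, so t = 0.
Now (t) is unsatisfied and unit — conflict.
Either choice for s ends in contradiction.
That branch fails; take q = 1 instead.
The clause (r) is unit, so r = 1.
The clause (~p) is unit, so p = 0.
The clause (v) is unit, so v = 1.
Now (~v) is unsatisfied and unit — conflict.
Either choice for q ends in contradiction.
That branch fails; take u = 0 instead.
Suppose r = 0.
Suppose v = 1.
The clause (s) is unit, so s = 1.
The clause (t) is unit, so t = 1.
Now (~t) is unsatisfied and unit — conflict.
That branch fails; take v = 0 instead.
The clause (~s) is unit, so s = 0.
Suppose q = 0.
The clause (t) is unit, so t = 1.
Now (~t) is unsatisfied and unit — conflict.
That branch fails; take q = 1 instead.
The clause (p) is unit, so p = 1.
Now (~p) is unsatisfied and unit — conflict.
Either choice for q ends in contradiction.
Either choice for v ends in contradiction.
That branch fails; take r = 1 instead.
The clause (~v) is unit, so v = 0.
The clause (p) is unit, so p = 1.
The clause (s) is unit, so s = 1.
The clause (~q) is unit, so q = 0.
Now (q) is unsatisfied and unit — conflict.
Either choice for r ends in contradiction.
Either choice for u ends in contradiction.

UNSATISFIABLE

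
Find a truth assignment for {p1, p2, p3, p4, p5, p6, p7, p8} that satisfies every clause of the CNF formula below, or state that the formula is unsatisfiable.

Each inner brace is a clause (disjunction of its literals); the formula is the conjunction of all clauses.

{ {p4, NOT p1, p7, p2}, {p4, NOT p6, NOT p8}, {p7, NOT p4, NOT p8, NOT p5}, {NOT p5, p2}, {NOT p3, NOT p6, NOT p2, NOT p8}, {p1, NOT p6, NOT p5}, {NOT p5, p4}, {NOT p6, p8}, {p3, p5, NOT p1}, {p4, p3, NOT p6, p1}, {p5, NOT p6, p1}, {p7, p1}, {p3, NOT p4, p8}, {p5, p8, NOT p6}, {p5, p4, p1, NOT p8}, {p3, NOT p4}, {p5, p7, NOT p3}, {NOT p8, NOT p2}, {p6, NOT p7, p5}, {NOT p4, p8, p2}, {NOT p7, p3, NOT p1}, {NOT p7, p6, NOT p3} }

p1: true; p2: false; p3: true; p4: true; p5: false; p6: true; p7: true; p8: true

Case p5 = false:
Case p6 = true:
(p8) alone gives p8 = true.
(p4) alone gives p4 = true.
(p1) alone gives p1 = true.
(p3) alone gives p3 = true.
(NOT p2) alone gives p2 = false.
(p7) alone gives p7 = true.
Every clause now holds.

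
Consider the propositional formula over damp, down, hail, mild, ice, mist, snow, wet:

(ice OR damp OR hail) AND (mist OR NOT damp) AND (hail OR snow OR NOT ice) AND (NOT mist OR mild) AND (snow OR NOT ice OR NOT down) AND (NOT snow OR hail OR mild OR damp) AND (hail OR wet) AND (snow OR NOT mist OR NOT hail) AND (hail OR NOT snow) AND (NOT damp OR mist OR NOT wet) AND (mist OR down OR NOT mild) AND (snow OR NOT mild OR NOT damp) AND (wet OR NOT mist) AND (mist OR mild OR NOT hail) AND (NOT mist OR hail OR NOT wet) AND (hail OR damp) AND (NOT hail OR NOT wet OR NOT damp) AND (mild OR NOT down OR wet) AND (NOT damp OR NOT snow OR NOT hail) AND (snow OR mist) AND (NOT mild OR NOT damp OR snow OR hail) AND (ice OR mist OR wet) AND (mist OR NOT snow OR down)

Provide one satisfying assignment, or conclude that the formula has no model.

Branch on mist: set mist = false.
Unit clause (NOT damp) forces damp = false.
Unit clause (hail) forces hail = true.
Unit clause (mild) forces mild = true.
Unit clause (down) forces down = true.
Unit clause (snow) forces snow = true.
Branch on ice: set ice = true.
No clause remains; wet is free.

damp=false,  down=true,  hail=true,  mild=true,  ice=true,  mist=false,  snow=true,  wet=false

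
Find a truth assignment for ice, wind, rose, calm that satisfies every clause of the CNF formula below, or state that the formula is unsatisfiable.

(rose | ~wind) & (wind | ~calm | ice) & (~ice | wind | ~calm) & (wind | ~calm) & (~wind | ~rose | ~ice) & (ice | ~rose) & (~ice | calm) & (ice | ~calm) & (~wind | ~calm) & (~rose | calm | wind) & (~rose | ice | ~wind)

ice: 0, wind: 0, rose: 0, calm: 0

Case rose = 0:
From the singleton clause (~wind), wind = 0.
From the singleton clause (~calm), calm = 0.
From the singleton clause (~ice), ice = 0.
This assignment satisfies each clause.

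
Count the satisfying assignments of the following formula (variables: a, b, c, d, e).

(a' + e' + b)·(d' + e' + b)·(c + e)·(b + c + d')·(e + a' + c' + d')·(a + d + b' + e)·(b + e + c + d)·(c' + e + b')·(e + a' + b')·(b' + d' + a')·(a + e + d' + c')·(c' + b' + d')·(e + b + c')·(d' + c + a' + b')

7

There are 2^5 = 32 truth assignments over (a, b, c, d, e).
Split on c. With c = 1, the clauses containing c are satisfied and c' drops from the rest; 3 of the 2^4 = 16 assignments to the other variables satisfy what remains.
With c = 0, by the same count on the reduced clause set, 4 assignments work.
(One model: a=F, b=F, c=F, d=F, e=T.)
Total: 3 + 4 = 7.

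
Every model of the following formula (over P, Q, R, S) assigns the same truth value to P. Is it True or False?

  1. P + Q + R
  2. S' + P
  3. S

True

Suppose P = 0.
From the singleton clause (S'), S = 0.
But (S) is also a unit clause — contradiction.
So every satisfying assignment has P = True.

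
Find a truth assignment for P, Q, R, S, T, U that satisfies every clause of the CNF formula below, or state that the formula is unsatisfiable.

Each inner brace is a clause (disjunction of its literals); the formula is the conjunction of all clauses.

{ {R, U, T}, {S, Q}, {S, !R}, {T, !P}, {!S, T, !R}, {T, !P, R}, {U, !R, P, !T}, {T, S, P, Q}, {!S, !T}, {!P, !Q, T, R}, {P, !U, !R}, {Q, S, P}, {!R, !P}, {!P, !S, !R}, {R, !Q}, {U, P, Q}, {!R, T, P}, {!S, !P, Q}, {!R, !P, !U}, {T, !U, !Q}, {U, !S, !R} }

Case S = true:
The clause (!T) is unit, so T = false.
The clause (!P) is unit, so P = false.
The clause (!R) is unit, so R = false.
The clause (U) is unit, so U = true.
The clause (!Q) is unit, so Q = false.
All clauses are satisfied.

P=false,  Q=false,  R=false,  S=true,  T=false,  U=true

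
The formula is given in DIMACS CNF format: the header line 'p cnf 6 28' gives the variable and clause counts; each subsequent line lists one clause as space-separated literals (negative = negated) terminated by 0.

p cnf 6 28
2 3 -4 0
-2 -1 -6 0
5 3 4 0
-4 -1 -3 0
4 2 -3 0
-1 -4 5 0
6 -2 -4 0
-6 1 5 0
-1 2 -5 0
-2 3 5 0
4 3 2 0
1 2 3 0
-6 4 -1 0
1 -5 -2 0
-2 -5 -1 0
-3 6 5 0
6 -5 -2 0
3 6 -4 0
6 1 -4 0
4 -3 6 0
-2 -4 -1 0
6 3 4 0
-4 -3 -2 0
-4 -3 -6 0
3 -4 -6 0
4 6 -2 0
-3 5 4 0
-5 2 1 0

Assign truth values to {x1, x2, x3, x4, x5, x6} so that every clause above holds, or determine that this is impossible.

UNSATISFIABLE

Suppose x2 = True.
Suppose x1 = False.
The clause (¬x5) is unit, so x5 = False.
The clause (¬x6) is unit, so x6 = False.
The clause (¬x4) is unit, so x4 = False.
But (x4) is also a unit clause — contradiction.
Backtrack on x1: now try x1 = True.
The clause (¬x6) is unit, so x6 = False.
The clause (¬x4) is unit, so x4 = False.
But (x4) is also a unit clause — contradiction.
Either choice for x1 ends in contradiction.
Backtrack on x2: now try x2 = False.
Suppose x3 = True.
The clause (x4) is unit, so x4 = True.
The clause (¬x1) is unit, so x1 = False.
The clause (x6) is unit, so x6 = True.
But (¬x6) is also a unit clause — contradiction.
Backtrack on x3: now try x3 = False.
The clause (¬x4) is unit, so x4 = False.
But (x4) is also a unit clause — contradiction.
Either choice for x3 ends in contradiction.
Either choice for x2 ends in contradiction.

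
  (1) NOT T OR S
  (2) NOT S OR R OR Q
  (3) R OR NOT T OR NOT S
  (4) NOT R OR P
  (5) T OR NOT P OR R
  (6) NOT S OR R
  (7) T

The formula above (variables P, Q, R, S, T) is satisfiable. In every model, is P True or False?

True

Suppose P = false.
(NOT R) alone gives R = false.
(NOT S) alone gives S = false.
(NOT T) alone gives T = false.
That conflicts with the unit clause (T).
So every satisfying assignment has P = True.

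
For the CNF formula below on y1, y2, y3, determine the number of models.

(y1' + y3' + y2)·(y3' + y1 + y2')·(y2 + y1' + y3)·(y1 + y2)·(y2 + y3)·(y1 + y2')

There are 2^3 = 8 truth assignments over (y1, y2, y3).
Check each against the 6 clauses (columns in the order y1, y2, y3):
  F F F  ✗ fails (y1 + y2)
  F F T  ✗ fails (y1 + y2)
  F T F  ✗ fails (y1 + y2')
  F T T  ✗ fails (y3' + y1 + y2')
  T F F  ✗ fails (y2 + y1' + y3)
  T F T  ✗ fails (y1' + y3' + y2)
  T T F  ✓ satisfies all
  T T T  ✓ satisfies all
2 of the 8 rows are models.

2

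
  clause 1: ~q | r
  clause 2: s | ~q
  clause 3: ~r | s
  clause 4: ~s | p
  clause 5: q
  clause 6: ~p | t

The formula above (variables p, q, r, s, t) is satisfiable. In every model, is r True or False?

True

Suppose r = 0.
The clause (~q) is unit, so q = 0.
That conflicts with the unit clause (q).
So every satisfying assignment has r = True.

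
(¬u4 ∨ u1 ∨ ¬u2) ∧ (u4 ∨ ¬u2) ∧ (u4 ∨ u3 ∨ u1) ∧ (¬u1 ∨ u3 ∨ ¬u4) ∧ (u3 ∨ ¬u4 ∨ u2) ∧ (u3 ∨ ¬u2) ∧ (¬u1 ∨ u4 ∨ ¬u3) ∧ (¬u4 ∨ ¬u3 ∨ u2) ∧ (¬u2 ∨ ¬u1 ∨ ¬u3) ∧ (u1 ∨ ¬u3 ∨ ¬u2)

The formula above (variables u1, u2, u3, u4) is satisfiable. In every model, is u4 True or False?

Suppose u4 = True.
Case u1 = True:
From the singleton clause (u3), u3 = True.
From the singleton clause (u2), u2 = True.
But (¬u2) is also a unit clause — contradiction.
Backtrack on u1: now try u1 = False.
From the singleton clause (¬u2), u2 = False.
From the singleton clause (u3), u3 = True.
But (¬u3) is also a unit clause — contradiction.
Neither u1 = True nor u1 = False works.
So every satisfying assignment has u4 = False.

False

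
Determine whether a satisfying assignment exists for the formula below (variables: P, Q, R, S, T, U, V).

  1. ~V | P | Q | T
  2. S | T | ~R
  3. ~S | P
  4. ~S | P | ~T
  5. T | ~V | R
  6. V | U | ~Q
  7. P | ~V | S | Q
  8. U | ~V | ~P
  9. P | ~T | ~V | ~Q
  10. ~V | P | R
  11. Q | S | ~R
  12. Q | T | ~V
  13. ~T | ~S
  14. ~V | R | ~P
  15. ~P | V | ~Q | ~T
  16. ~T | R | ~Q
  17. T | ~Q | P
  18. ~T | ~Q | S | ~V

Case S = 1:
Unit clause (P) forces P = 1.
Unit clause (~T) forces T = 0.
Case V = 0:
Case U = 1:
No clause remains; Q, R are free.
A satisfying assignment: P ↦ 1; Q ↦ 1; R ↦ 0; S ↦ 1; T ↦ 0; U ↦ 1; V ↦ 0.

Yes, satisfiable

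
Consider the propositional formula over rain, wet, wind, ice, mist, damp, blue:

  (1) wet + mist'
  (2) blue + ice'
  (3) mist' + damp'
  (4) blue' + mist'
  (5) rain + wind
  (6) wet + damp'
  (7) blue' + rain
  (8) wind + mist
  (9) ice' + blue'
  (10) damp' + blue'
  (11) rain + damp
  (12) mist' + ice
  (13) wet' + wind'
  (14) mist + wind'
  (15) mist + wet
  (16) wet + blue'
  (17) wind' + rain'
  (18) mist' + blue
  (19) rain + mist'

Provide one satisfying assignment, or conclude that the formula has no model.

UNSATISFIABLE

Try wet = 1.
The clause (wind') is unit, so wind = 0.
The clause (rain) is unit, so rain = 1.
The clause (mist) is unit, so mist = 1.
The clause (damp') is unit, so damp = 0.
The clause (blue') is unit, so blue = 0.
Now (blue) is unsatisfied and unit — conflict.
Undo wet and try wet = 0.
The clause (mist') is unit, so mist = 0.
Now (mist) is unsatisfied and unit — conflict.
Both values of wet lead to a conflict.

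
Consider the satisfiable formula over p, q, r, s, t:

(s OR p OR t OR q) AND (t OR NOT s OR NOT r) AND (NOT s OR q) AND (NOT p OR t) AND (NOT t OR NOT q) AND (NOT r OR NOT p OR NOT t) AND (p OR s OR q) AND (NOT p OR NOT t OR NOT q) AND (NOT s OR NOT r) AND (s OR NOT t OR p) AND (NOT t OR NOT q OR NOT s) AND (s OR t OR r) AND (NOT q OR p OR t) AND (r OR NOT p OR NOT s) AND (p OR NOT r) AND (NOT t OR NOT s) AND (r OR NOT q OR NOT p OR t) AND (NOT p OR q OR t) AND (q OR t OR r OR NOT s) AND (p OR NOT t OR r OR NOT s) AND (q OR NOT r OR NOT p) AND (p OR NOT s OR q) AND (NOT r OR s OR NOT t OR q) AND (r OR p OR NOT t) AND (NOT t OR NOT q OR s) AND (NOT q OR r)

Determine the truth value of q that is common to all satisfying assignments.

Suppose q = true.
Unit clause (NOT t) forces t = false.
Unit clause (NOT p) forces p = false.
But (p) is also a unit clause — contradiction.
So every satisfying assignment has q = False.

False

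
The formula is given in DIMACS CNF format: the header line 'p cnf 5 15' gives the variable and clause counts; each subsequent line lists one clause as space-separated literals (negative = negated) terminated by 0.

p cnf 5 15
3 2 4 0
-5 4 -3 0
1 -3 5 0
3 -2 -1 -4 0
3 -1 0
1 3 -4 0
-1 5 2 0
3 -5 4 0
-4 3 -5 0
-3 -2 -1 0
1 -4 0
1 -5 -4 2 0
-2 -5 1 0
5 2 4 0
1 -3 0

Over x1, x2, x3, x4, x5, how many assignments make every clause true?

There are 2^5 = 32 truth assignments over (x1, x2, x3, x4, x5).
Split on x3. With x3 = True, the clauses containing x3 are satisfied and ¬x3 drops from the rest; 1 of the 2^4 = 16 assignments to the other variables satisfy what remains.
With x3 = False, by the same count on the reduced clause set, 1 assignment works.
(One model: x1=F, x2=T, x3=F, x4=F, x5=F.)
Total: 1 + 1 = 2.

2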